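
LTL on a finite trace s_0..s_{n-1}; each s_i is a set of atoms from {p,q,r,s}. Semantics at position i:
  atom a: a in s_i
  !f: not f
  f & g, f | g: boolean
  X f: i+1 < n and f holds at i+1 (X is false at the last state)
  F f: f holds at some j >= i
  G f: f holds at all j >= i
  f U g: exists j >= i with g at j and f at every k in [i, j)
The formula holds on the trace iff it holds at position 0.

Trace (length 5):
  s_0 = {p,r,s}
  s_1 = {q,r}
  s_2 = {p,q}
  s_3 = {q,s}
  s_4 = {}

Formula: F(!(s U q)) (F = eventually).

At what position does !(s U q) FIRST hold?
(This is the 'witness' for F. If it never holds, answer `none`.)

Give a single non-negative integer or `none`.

s_0={p,r,s}: !(s U q)=False (s U q)=True s=True q=False
s_1={q,r}: !(s U q)=False (s U q)=True s=False q=True
s_2={p,q}: !(s U q)=False (s U q)=True s=False q=True
s_3={q,s}: !(s U q)=False (s U q)=True s=True q=True
s_4={}: !(s U q)=True (s U q)=False s=False q=False
F(!(s U q)) holds; first witness at position 4.

Answer: 4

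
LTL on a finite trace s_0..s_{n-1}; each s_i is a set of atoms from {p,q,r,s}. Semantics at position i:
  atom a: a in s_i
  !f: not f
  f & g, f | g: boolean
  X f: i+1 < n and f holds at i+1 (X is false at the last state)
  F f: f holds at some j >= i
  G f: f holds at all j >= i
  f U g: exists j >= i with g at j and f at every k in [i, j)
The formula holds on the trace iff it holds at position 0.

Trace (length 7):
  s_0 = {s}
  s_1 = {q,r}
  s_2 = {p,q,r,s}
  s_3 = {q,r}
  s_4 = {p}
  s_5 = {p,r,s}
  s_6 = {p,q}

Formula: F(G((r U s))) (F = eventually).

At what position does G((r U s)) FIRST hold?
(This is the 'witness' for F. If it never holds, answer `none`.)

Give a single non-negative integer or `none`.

Answer: none

Derivation:
s_0={s}: G((r U s))=False (r U s)=True r=False s=True
s_1={q,r}: G((r U s))=False (r U s)=True r=True s=False
s_2={p,q,r,s}: G((r U s))=False (r U s)=True r=True s=True
s_3={q,r}: G((r U s))=False (r U s)=False r=True s=False
s_4={p}: G((r U s))=False (r U s)=False r=False s=False
s_5={p,r,s}: G((r U s))=False (r U s)=True r=True s=True
s_6={p,q}: G((r U s))=False (r U s)=False r=False s=False
F(G((r U s))) does not hold (no witness exists).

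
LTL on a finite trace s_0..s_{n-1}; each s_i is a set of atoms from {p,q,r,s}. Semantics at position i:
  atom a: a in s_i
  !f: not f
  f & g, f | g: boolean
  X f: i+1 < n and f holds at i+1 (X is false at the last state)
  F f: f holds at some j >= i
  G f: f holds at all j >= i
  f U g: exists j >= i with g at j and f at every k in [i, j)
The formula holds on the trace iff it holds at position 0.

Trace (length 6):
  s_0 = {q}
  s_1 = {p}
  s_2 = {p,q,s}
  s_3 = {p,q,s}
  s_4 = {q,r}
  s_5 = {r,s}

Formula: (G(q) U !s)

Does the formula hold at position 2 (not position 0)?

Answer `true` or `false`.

Answer: false

Derivation:
s_0={q}: (G(q) U !s)=True G(q)=False q=True !s=True s=False
s_1={p}: (G(q) U !s)=True G(q)=False q=False !s=True s=False
s_2={p,q,s}: (G(q) U !s)=False G(q)=False q=True !s=False s=True
s_3={p,q,s}: (G(q) U !s)=False G(q)=False q=True !s=False s=True
s_4={q,r}: (G(q) U !s)=True G(q)=False q=True !s=True s=False
s_5={r,s}: (G(q) U !s)=False G(q)=False q=False !s=False s=True
Evaluating at position 2: result = False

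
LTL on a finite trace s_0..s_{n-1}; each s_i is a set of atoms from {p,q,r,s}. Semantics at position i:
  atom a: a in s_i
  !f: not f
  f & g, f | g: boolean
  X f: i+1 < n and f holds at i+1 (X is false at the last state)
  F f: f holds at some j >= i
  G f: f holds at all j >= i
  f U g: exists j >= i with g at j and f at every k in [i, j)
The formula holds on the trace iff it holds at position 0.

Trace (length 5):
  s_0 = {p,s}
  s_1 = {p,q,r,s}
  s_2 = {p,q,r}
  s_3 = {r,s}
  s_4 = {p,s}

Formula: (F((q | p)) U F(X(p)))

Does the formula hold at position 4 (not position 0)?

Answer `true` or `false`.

Answer: false

Derivation:
s_0={p,s}: (F((q | p)) U F(X(p)))=True F((q | p))=True (q | p)=True q=False p=True F(X(p))=True X(p)=True
s_1={p,q,r,s}: (F((q | p)) U F(X(p)))=True F((q | p))=True (q | p)=True q=True p=True F(X(p))=True X(p)=True
s_2={p,q,r}: (F((q | p)) U F(X(p)))=True F((q | p))=True (q | p)=True q=True p=True F(X(p))=True X(p)=False
s_3={r,s}: (F((q | p)) U F(X(p)))=True F((q | p))=True (q | p)=False q=False p=False F(X(p))=True X(p)=True
s_4={p,s}: (F((q | p)) U F(X(p)))=False F((q | p))=True (q | p)=True q=False p=True F(X(p))=False X(p)=False
Evaluating at position 4: result = False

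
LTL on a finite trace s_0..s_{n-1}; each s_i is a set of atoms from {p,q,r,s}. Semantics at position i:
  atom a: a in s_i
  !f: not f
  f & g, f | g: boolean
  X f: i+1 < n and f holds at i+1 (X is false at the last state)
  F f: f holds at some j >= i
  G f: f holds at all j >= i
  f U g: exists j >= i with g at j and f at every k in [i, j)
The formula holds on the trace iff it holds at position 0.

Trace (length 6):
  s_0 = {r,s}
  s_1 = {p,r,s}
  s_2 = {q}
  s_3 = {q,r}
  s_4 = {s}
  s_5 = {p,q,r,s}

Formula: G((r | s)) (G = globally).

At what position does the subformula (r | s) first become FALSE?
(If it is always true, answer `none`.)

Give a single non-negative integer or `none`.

Answer: 2

Derivation:
s_0={r,s}: (r | s)=True r=True s=True
s_1={p,r,s}: (r | s)=True r=True s=True
s_2={q}: (r | s)=False r=False s=False
s_3={q,r}: (r | s)=True r=True s=False
s_4={s}: (r | s)=True r=False s=True
s_5={p,q,r,s}: (r | s)=True r=True s=True
G((r | s)) holds globally = False
First violation at position 2.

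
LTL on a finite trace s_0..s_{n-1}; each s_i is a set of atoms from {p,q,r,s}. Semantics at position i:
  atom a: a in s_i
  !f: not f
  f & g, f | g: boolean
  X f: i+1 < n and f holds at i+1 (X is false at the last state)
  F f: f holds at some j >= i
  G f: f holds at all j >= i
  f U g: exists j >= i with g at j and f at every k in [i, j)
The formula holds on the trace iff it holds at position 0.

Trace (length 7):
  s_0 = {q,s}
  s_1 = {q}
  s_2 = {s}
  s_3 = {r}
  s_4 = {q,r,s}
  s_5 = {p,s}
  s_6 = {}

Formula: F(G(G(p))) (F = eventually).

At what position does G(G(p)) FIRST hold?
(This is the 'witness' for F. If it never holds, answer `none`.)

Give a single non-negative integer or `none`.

Answer: none

Derivation:
s_0={q,s}: G(G(p))=False G(p)=False p=False
s_1={q}: G(G(p))=False G(p)=False p=False
s_2={s}: G(G(p))=False G(p)=False p=False
s_3={r}: G(G(p))=False G(p)=False p=False
s_4={q,r,s}: G(G(p))=False G(p)=False p=False
s_5={p,s}: G(G(p))=False G(p)=False p=True
s_6={}: G(G(p))=False G(p)=False p=False
F(G(G(p))) does not hold (no witness exists).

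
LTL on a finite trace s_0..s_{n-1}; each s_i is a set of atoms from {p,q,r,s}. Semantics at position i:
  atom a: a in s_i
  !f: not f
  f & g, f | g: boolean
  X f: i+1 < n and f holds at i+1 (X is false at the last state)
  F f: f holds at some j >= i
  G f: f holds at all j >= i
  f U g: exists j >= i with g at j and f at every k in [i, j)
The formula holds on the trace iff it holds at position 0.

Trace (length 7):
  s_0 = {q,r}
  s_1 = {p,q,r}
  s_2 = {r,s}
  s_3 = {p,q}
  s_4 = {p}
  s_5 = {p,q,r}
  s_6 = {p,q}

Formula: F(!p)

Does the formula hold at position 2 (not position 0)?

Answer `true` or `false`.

s_0={q,r}: F(!p)=True !p=True p=False
s_1={p,q,r}: F(!p)=True !p=False p=True
s_2={r,s}: F(!p)=True !p=True p=False
s_3={p,q}: F(!p)=False !p=False p=True
s_4={p}: F(!p)=False !p=False p=True
s_5={p,q,r}: F(!p)=False !p=False p=True
s_6={p,q}: F(!p)=False !p=False p=True
Evaluating at position 2: result = True

Answer: true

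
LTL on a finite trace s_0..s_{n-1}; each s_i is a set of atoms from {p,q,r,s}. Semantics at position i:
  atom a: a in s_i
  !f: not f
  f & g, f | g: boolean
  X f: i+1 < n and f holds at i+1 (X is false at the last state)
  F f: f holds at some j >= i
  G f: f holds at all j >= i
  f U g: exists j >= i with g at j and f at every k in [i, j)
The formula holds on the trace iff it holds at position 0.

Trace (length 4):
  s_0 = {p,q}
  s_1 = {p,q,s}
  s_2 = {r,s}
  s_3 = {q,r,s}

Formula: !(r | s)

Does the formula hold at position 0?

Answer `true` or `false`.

Answer: true

Derivation:
s_0={p,q}: !(r | s)=True (r | s)=False r=False s=False
s_1={p,q,s}: !(r | s)=False (r | s)=True r=False s=True
s_2={r,s}: !(r | s)=False (r | s)=True r=True s=True
s_3={q,r,s}: !(r | s)=False (r | s)=True r=True s=True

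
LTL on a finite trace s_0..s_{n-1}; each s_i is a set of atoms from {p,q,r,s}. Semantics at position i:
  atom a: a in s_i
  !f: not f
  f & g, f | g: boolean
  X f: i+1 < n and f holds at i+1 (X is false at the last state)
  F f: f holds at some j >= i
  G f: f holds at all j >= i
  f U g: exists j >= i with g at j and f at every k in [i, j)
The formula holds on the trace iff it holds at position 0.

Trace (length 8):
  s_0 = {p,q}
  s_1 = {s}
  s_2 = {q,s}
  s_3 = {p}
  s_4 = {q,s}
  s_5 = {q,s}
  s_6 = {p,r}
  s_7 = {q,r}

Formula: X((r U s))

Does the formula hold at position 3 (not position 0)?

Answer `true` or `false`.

s_0={p,q}: X((r U s))=True (r U s)=False r=False s=False
s_1={s}: X((r U s))=True (r U s)=True r=False s=True
s_2={q,s}: X((r U s))=False (r U s)=True r=False s=True
s_3={p}: X((r U s))=True (r U s)=False r=False s=False
s_4={q,s}: X((r U s))=True (r U s)=True r=False s=True
s_5={q,s}: X((r U s))=False (r U s)=True r=False s=True
s_6={p,r}: X((r U s))=False (r U s)=False r=True s=False
s_7={q,r}: X((r U s))=False (r U s)=False r=True s=False
Evaluating at position 3: result = True

Answer: true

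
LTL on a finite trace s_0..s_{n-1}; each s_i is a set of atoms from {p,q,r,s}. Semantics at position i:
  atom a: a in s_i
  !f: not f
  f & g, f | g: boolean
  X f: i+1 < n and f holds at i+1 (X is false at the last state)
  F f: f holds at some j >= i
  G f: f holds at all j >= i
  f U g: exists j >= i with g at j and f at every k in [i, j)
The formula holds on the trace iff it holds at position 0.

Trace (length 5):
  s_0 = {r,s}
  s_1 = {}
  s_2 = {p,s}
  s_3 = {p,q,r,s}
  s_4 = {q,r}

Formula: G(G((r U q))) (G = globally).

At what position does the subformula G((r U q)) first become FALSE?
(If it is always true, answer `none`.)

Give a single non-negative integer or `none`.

Answer: 0

Derivation:
s_0={r,s}: G((r U q))=False (r U q)=False r=True q=False
s_1={}: G((r U q))=False (r U q)=False r=False q=False
s_2={p,s}: G((r U q))=False (r U q)=False r=False q=False
s_3={p,q,r,s}: G((r U q))=True (r U q)=True r=True q=True
s_4={q,r}: G((r U q))=True (r U q)=True r=True q=True
G(G((r U q))) holds globally = False
First violation at position 0.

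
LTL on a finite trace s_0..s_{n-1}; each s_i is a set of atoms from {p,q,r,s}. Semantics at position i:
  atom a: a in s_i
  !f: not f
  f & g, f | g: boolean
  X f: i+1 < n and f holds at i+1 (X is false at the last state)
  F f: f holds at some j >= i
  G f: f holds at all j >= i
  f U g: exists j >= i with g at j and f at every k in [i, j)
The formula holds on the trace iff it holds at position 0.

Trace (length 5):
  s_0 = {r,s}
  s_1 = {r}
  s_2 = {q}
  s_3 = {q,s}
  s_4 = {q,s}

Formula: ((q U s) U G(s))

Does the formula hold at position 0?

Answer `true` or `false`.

s_0={r,s}: ((q U s) U G(s))=False (q U s)=True q=False s=True G(s)=False
s_1={r}: ((q U s) U G(s))=False (q U s)=False q=False s=False G(s)=False
s_2={q}: ((q U s) U G(s))=True (q U s)=True q=True s=False G(s)=False
s_3={q,s}: ((q U s) U G(s))=True (q U s)=True q=True s=True G(s)=True
s_4={q,s}: ((q U s) U G(s))=True (q U s)=True q=True s=True G(s)=True

Answer: false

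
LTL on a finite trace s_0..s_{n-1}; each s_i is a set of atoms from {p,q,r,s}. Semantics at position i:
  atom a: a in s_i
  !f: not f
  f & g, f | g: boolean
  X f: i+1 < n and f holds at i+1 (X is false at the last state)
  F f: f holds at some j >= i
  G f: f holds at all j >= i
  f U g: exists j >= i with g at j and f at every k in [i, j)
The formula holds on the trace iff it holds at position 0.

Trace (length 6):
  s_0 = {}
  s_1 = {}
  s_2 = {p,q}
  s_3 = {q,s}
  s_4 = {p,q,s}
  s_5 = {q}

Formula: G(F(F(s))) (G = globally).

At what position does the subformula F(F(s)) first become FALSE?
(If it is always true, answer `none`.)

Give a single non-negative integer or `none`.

Answer: 5

Derivation:
s_0={}: F(F(s))=True F(s)=True s=False
s_1={}: F(F(s))=True F(s)=True s=False
s_2={p,q}: F(F(s))=True F(s)=True s=False
s_3={q,s}: F(F(s))=True F(s)=True s=True
s_4={p,q,s}: F(F(s))=True F(s)=True s=True
s_5={q}: F(F(s))=False F(s)=False s=False
G(F(F(s))) holds globally = False
First violation at position 5.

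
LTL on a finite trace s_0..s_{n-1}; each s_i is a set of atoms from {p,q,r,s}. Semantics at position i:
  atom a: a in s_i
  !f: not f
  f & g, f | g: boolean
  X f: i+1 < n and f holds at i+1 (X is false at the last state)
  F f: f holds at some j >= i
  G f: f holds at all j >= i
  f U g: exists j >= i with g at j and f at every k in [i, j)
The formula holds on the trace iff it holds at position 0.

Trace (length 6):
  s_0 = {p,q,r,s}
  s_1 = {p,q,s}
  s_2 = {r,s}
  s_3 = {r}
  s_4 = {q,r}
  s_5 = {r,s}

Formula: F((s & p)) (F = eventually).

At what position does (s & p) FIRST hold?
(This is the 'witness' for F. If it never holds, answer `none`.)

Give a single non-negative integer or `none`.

Answer: 0

Derivation:
s_0={p,q,r,s}: (s & p)=True s=True p=True
s_1={p,q,s}: (s & p)=True s=True p=True
s_2={r,s}: (s & p)=False s=True p=False
s_3={r}: (s & p)=False s=False p=False
s_4={q,r}: (s & p)=False s=False p=False
s_5={r,s}: (s & p)=False s=True p=False
F((s & p)) holds; first witness at position 0.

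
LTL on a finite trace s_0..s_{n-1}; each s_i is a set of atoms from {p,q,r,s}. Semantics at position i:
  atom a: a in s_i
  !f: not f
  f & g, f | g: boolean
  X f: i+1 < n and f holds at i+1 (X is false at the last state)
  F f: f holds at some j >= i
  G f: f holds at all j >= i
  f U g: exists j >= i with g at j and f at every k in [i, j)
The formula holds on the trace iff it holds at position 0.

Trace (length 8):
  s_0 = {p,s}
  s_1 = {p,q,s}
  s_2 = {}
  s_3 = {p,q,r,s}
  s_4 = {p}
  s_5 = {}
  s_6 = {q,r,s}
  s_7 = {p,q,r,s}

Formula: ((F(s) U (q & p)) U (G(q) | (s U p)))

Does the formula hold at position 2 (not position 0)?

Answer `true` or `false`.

Answer: true

Derivation:
s_0={p,s}: ((F(s) U (q & p)) U (G(q) | (s U p)))=True (F(s) U (q & p))=True F(s)=True s=True (q & p)=False q=False p=True (G(q) | (s U p))=True G(q)=False (s U p)=True
s_1={p,q,s}: ((F(s) U (q & p)) U (G(q) | (s U p)))=True (F(s) U (q & p))=True F(s)=True s=True (q & p)=True q=True p=True (G(q) | (s U p))=True G(q)=False (s U p)=True
s_2={}: ((F(s) U (q & p)) U (G(q) | (s U p)))=True (F(s) U (q & p))=True F(s)=True s=False (q & p)=False q=False p=False (G(q) | (s U p))=False G(q)=False (s U p)=False
s_3={p,q,r,s}: ((F(s) U (q & p)) U (G(q) | (s U p)))=True (F(s) U (q & p))=True F(s)=True s=True (q & p)=True q=True p=True (G(q) | (s U p))=True G(q)=False (s U p)=True
s_4={p}: ((F(s) U (q & p)) U (G(q) | (s U p)))=True (F(s) U (q & p))=True F(s)=True s=False (q & p)=False q=False p=True (G(q) | (s U p))=True G(q)=False (s U p)=True
s_5={}: ((F(s) U (q & p)) U (G(q) | (s U p)))=True (F(s) U (q & p))=True F(s)=True s=False (q & p)=False q=False p=False (G(q) | (s U p))=False G(q)=False (s U p)=False
s_6={q,r,s}: ((F(s) U (q & p)) U (G(q) | (s U p)))=True (F(s) U (q & p))=True F(s)=True s=True (q & p)=False q=True p=False (G(q) | (s U p))=True G(q)=True (s U p)=True
s_7={p,q,r,s}: ((F(s) U (q & p)) U (G(q) | (s U p)))=True (F(s) U (q & p))=True F(s)=True s=True (q & p)=True q=True p=True (G(q) | (s U p))=True G(q)=True (s U p)=True
Evaluating at position 2: result = True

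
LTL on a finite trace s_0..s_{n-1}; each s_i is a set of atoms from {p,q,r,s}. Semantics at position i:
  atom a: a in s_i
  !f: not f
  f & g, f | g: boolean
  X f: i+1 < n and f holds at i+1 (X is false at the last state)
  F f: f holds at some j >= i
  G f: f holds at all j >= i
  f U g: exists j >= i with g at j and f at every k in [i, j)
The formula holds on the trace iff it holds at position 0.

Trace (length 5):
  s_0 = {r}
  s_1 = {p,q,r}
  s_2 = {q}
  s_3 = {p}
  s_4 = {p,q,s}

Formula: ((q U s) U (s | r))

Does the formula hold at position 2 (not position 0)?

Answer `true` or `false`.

s_0={r}: ((q U s) U (s | r))=True (q U s)=False q=False s=False (s | r)=True r=True
s_1={p,q,r}: ((q U s) U (s | r))=True (q U s)=False q=True s=False (s | r)=True r=True
s_2={q}: ((q U s) U (s | r))=False (q U s)=False q=True s=False (s | r)=False r=False
s_3={p}: ((q U s) U (s | r))=False (q U s)=False q=False s=False (s | r)=False r=False
s_4={p,q,s}: ((q U s) U (s | r))=True (q U s)=True q=True s=True (s | r)=True r=False
Evaluating at position 2: result = False

Answer: false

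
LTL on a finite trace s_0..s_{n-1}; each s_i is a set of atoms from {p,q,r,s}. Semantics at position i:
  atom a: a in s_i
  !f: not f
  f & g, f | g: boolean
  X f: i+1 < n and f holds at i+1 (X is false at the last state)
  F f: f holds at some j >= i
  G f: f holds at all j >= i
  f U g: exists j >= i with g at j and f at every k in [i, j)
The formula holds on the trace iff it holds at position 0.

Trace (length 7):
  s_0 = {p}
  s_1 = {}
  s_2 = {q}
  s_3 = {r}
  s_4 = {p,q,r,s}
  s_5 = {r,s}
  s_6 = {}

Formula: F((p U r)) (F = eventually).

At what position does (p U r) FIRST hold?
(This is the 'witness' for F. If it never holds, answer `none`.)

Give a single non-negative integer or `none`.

s_0={p}: (p U r)=False p=True r=False
s_1={}: (p U r)=False p=False r=False
s_2={q}: (p U r)=False p=False r=False
s_3={r}: (p U r)=True p=False r=True
s_4={p,q,r,s}: (p U r)=True p=True r=True
s_5={r,s}: (p U r)=True p=False r=True
s_6={}: (p U r)=False p=False r=False
F((p U r)) holds; first witness at position 3.

Answer: 3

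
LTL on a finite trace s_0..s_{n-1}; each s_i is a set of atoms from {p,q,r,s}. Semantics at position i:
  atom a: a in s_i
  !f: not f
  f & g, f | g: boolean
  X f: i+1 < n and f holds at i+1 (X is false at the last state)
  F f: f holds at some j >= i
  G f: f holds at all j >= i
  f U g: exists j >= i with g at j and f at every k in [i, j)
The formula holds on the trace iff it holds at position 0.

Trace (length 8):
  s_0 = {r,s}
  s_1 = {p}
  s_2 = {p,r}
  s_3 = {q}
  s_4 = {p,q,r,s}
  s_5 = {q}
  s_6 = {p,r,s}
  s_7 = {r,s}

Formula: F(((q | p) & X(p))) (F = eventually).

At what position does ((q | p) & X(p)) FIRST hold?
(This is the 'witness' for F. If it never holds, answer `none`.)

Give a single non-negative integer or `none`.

s_0={r,s}: ((q | p) & X(p))=False (q | p)=False q=False p=False X(p)=True
s_1={p}: ((q | p) & X(p))=True (q | p)=True q=False p=True X(p)=True
s_2={p,r}: ((q | p) & X(p))=False (q | p)=True q=False p=True X(p)=False
s_3={q}: ((q | p) & X(p))=True (q | p)=True q=True p=False X(p)=True
s_4={p,q,r,s}: ((q | p) & X(p))=False (q | p)=True q=True p=True X(p)=False
s_5={q}: ((q | p) & X(p))=True (q | p)=True q=True p=False X(p)=True
s_6={p,r,s}: ((q | p) & X(p))=False (q | p)=True q=False p=True X(p)=False
s_7={r,s}: ((q | p) & X(p))=False (q | p)=False q=False p=False X(p)=False
F(((q | p) & X(p))) holds; first witness at position 1.

Answer: 1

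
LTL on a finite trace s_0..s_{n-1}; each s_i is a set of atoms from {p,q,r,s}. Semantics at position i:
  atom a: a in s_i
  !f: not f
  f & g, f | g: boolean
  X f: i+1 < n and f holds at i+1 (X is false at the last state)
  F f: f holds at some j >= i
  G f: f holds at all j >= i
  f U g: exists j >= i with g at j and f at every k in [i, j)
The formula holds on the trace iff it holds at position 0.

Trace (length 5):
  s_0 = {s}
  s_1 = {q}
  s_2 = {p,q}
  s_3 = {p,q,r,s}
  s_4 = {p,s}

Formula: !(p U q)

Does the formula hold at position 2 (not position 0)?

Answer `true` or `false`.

Answer: false

Derivation:
s_0={s}: !(p U q)=True (p U q)=False p=False q=False
s_1={q}: !(p U q)=False (p U q)=True p=False q=True
s_2={p,q}: !(p U q)=False (p U q)=True p=True q=True
s_3={p,q,r,s}: !(p U q)=False (p U q)=True p=True q=True
s_4={p,s}: !(p U q)=True (p U q)=False p=True q=False
Evaluating at position 2: result = False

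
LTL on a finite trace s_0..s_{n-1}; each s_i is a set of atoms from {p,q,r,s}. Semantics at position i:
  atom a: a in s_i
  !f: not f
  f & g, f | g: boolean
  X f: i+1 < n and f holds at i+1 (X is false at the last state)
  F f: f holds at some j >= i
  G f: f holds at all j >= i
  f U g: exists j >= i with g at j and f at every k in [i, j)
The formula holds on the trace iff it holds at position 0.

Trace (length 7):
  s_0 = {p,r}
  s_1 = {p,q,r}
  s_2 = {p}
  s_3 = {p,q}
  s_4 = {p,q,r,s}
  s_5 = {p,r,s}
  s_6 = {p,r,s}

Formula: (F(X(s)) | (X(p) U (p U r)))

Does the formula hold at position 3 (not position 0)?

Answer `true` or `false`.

s_0={p,r}: (F(X(s)) | (X(p) U (p U r)))=True F(X(s))=True X(s)=False s=False (X(p) U (p U r))=True X(p)=True p=True (p U r)=True r=True
s_1={p,q,r}: (F(X(s)) | (X(p) U (p U r)))=True F(X(s))=True X(s)=False s=False (X(p) U (p U r))=True X(p)=True p=True (p U r)=True r=True
s_2={p}: (F(X(s)) | (X(p) U (p U r)))=True F(X(s))=True X(s)=False s=False (X(p) U (p U r))=True X(p)=True p=True (p U r)=True r=False
s_3={p,q}: (F(X(s)) | (X(p) U (p U r)))=True F(X(s))=True X(s)=True s=False (X(p) U (p U r))=True X(p)=True p=True (p U r)=True r=False
s_4={p,q,r,s}: (F(X(s)) | (X(p) U (p U r)))=True F(X(s))=True X(s)=True s=True (X(p) U (p U r))=True X(p)=True p=True (p U r)=True r=True
s_5={p,r,s}: (F(X(s)) | (X(p) U (p U r)))=True F(X(s))=True X(s)=True s=True (X(p) U (p U r))=True X(p)=True p=True (p U r)=True r=True
s_6={p,r,s}: (F(X(s)) | (X(p) U (p U r)))=True F(X(s))=False X(s)=False s=True (X(p) U (p U r))=True X(p)=False p=True (p U r)=True r=True
Evaluating at position 3: result = True

Answer: true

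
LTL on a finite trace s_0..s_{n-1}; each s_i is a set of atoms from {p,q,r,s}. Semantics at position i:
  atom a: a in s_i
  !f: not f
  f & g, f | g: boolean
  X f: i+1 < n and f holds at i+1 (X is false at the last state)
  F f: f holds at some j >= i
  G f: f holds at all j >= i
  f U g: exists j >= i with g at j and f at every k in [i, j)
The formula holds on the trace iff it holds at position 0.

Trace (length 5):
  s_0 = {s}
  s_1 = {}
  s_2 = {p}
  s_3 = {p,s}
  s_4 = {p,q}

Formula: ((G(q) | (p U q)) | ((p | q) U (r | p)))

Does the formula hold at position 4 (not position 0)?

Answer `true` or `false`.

Answer: true

Derivation:
s_0={s}: ((G(q) | (p U q)) | ((p | q) U (r | p)))=False (G(q) | (p U q))=False G(q)=False q=False (p U q)=False p=False ((p | q) U (r | p))=False (p | q)=False (r | p)=False r=False
s_1={}: ((G(q) | (p U q)) | ((p | q) U (r | p)))=False (G(q) | (p U q))=False G(q)=False q=False (p U q)=False p=False ((p | q) U (r | p))=False (p | q)=False (r | p)=False r=False
s_2={p}: ((G(q) | (p U q)) | ((p | q) U (r | p)))=True (G(q) | (p U q))=True G(q)=False q=False (p U q)=True p=True ((p | q) U (r | p))=True (p | q)=True (r | p)=True r=False
s_3={p,s}: ((G(q) | (p U q)) | ((p | q) U (r | p)))=True (G(q) | (p U q))=True G(q)=False q=False (p U q)=True p=True ((p | q) U (r | p))=True (p | q)=True (r | p)=True r=False
s_4={p,q}: ((G(q) | (p U q)) | ((p | q) U (r | p)))=True (G(q) | (p U q))=True G(q)=True q=True (p U q)=True p=True ((p | q) U (r | p))=True (p | q)=True (r | p)=True r=False
Evaluating at position 4: result = True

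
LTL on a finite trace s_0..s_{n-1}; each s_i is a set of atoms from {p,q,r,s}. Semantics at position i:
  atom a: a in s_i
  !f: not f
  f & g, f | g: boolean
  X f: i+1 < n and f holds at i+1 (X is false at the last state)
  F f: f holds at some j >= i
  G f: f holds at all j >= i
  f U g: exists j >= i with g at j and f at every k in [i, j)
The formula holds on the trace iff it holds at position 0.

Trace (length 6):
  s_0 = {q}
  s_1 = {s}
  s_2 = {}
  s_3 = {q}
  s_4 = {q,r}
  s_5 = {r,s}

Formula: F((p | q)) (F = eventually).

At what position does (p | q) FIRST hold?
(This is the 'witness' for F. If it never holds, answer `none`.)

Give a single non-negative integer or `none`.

Answer: 0

Derivation:
s_0={q}: (p | q)=True p=False q=True
s_1={s}: (p | q)=False p=False q=False
s_2={}: (p | q)=False p=False q=False
s_3={q}: (p | q)=True p=False q=True
s_4={q,r}: (p | q)=True p=False q=True
s_5={r,s}: (p | q)=False p=False q=False
F((p | q)) holds; first witness at position 0.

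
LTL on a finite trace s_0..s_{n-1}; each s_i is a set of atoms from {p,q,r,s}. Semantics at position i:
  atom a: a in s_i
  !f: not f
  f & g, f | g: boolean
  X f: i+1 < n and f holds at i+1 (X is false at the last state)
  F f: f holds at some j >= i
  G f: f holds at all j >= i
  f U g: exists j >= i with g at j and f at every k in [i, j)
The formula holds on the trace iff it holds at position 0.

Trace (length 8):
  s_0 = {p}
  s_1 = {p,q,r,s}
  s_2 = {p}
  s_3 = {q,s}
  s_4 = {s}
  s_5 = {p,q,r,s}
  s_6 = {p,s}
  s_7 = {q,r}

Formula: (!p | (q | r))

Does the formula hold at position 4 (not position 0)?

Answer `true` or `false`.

Answer: true

Derivation:
s_0={p}: (!p | (q | r))=False !p=False p=True (q | r)=False q=False r=False
s_1={p,q,r,s}: (!p | (q | r))=True !p=False p=True (q | r)=True q=True r=True
s_2={p}: (!p | (q | r))=False !p=False p=True (q | r)=False q=False r=False
s_3={q,s}: (!p | (q | r))=True !p=True p=False (q | r)=True q=True r=False
s_4={s}: (!p | (q | r))=True !p=True p=False (q | r)=False q=False r=False
s_5={p,q,r,s}: (!p | (q | r))=True !p=False p=True (q | r)=True q=True r=True
s_6={p,s}: (!p | (q | r))=False !p=False p=True (q | r)=False q=False r=False
s_7={q,r}: (!p | (q | r))=True !p=True p=False (q | r)=True q=True r=True
Evaluating at position 4: result = True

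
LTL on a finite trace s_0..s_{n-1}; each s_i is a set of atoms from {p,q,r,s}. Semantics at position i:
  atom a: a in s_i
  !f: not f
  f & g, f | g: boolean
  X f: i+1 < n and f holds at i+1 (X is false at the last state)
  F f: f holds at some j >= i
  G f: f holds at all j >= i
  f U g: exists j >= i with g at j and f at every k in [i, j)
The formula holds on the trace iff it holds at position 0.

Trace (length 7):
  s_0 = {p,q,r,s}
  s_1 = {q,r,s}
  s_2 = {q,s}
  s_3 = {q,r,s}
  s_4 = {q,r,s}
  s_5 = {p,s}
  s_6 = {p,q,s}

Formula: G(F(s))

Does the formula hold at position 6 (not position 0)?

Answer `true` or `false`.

s_0={p,q,r,s}: G(F(s))=True F(s)=True s=True
s_1={q,r,s}: G(F(s))=True F(s)=True s=True
s_2={q,s}: G(F(s))=True F(s)=True s=True
s_3={q,r,s}: G(F(s))=True F(s)=True s=True
s_4={q,r,s}: G(F(s))=True F(s)=True s=True
s_5={p,s}: G(F(s))=True F(s)=True s=True
s_6={p,q,s}: G(F(s))=True F(s)=True s=True
Evaluating at position 6: result = True

Answer: true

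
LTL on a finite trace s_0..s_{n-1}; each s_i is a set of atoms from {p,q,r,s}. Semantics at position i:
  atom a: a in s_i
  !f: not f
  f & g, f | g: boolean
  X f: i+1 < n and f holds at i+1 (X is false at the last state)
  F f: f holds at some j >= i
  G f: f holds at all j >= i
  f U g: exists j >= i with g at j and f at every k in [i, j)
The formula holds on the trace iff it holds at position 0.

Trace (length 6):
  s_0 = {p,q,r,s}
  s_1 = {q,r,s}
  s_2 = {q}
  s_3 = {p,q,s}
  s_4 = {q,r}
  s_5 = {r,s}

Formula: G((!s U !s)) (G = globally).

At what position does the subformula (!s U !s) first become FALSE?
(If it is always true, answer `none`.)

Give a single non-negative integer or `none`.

Answer: 0

Derivation:
s_0={p,q,r,s}: (!s U !s)=False !s=False s=True
s_1={q,r,s}: (!s U !s)=False !s=False s=True
s_2={q}: (!s U !s)=True !s=True s=False
s_3={p,q,s}: (!s U !s)=False !s=False s=True
s_4={q,r}: (!s U !s)=True !s=True s=False
s_5={r,s}: (!s U !s)=False !s=False s=True
G((!s U !s)) holds globally = False
First violation at position 0.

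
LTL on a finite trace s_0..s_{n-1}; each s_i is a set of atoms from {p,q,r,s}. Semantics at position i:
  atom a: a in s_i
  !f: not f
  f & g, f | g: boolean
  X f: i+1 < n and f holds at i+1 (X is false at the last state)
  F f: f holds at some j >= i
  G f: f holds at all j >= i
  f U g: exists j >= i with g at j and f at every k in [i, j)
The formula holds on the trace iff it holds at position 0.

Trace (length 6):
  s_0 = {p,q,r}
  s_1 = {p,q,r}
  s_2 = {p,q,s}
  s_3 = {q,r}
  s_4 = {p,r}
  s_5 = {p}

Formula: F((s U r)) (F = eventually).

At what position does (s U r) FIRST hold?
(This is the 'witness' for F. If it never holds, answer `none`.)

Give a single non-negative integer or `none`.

s_0={p,q,r}: (s U r)=True s=False r=True
s_1={p,q,r}: (s U r)=True s=False r=True
s_2={p,q,s}: (s U r)=True s=True r=False
s_3={q,r}: (s U r)=True s=False r=True
s_4={p,r}: (s U r)=True s=False r=True
s_5={p}: (s U r)=False s=False r=False
F((s U r)) holds; first witness at position 0.

Answer: 0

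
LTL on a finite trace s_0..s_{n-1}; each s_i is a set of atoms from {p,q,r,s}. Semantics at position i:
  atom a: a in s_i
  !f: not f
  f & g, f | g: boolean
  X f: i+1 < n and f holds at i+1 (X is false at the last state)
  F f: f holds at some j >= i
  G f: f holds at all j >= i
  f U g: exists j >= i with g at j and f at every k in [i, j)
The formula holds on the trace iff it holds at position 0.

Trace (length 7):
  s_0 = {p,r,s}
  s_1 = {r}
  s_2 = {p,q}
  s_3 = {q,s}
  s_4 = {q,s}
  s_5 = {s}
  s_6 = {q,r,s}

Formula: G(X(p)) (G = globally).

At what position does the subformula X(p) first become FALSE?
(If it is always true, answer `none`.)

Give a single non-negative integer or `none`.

Answer: 0

Derivation:
s_0={p,r,s}: X(p)=False p=True
s_1={r}: X(p)=True p=False
s_2={p,q}: X(p)=False p=True
s_3={q,s}: X(p)=False p=False
s_4={q,s}: X(p)=False p=False
s_5={s}: X(p)=False p=False
s_6={q,r,s}: X(p)=False p=False
G(X(p)) holds globally = False
First violation at position 0.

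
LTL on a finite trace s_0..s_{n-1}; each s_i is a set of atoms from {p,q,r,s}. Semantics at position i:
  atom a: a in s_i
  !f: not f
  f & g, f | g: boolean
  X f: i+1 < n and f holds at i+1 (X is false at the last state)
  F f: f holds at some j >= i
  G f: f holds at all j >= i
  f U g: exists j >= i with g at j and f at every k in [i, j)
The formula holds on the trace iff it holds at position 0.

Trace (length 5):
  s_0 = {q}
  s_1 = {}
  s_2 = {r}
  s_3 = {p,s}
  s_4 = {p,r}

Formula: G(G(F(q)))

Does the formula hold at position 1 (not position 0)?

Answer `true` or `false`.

Answer: false

Derivation:
s_0={q}: G(G(F(q)))=False G(F(q))=False F(q)=True q=True
s_1={}: G(G(F(q)))=False G(F(q))=False F(q)=False q=False
s_2={r}: G(G(F(q)))=False G(F(q))=False F(q)=False q=False
s_3={p,s}: G(G(F(q)))=False G(F(q))=False F(q)=False q=False
s_4={p,r}: G(G(F(q)))=False G(F(q))=False F(q)=False q=False
Evaluating at position 1: result = False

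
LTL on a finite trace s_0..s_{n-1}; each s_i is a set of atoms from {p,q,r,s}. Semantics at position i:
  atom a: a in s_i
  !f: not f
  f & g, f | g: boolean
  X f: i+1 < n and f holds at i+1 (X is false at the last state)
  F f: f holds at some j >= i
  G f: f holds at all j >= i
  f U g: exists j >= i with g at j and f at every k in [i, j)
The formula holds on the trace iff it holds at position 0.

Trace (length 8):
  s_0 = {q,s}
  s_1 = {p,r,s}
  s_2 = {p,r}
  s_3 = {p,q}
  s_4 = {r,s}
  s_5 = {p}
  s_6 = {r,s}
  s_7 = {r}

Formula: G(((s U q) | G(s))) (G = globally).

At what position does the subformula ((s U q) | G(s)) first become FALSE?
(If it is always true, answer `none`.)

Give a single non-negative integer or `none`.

Answer: 1

Derivation:
s_0={q,s}: ((s U q) | G(s))=True (s U q)=True s=True q=True G(s)=False
s_1={p,r,s}: ((s U q) | G(s))=False (s U q)=False s=True q=False G(s)=False
s_2={p,r}: ((s U q) | G(s))=False (s U q)=False s=False q=False G(s)=False
s_3={p,q}: ((s U q) | G(s))=True (s U q)=True s=False q=True G(s)=False
s_4={r,s}: ((s U q) | G(s))=False (s U q)=False s=True q=False G(s)=False
s_5={p}: ((s U q) | G(s))=False (s U q)=False s=False q=False G(s)=False
s_6={r,s}: ((s U q) | G(s))=False (s U q)=False s=True q=False G(s)=False
s_7={r}: ((s U q) | G(s))=False (s U q)=False s=False q=False G(s)=False
G(((s U q) | G(s))) holds globally = False
First violation at position 1.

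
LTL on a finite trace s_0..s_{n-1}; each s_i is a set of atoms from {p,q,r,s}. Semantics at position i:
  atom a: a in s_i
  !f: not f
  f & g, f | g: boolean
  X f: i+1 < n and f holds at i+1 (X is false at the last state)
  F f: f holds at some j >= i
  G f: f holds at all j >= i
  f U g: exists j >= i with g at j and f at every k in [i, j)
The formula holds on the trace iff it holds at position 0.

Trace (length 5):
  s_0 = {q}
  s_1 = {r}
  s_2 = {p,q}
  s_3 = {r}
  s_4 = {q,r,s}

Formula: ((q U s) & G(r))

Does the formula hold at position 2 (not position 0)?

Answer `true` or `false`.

s_0={q}: ((q U s) & G(r))=False (q U s)=False q=True s=False G(r)=False r=False
s_1={r}: ((q U s) & G(r))=False (q U s)=False q=False s=False G(r)=False r=True
s_2={p,q}: ((q U s) & G(r))=False (q U s)=False q=True s=False G(r)=False r=False
s_3={r}: ((q U s) & G(r))=False (q U s)=False q=False s=False G(r)=True r=True
s_4={q,r,s}: ((q U s) & G(r))=True (q U s)=True q=True s=True G(r)=True r=True
Evaluating at position 2: result = False

Answer: false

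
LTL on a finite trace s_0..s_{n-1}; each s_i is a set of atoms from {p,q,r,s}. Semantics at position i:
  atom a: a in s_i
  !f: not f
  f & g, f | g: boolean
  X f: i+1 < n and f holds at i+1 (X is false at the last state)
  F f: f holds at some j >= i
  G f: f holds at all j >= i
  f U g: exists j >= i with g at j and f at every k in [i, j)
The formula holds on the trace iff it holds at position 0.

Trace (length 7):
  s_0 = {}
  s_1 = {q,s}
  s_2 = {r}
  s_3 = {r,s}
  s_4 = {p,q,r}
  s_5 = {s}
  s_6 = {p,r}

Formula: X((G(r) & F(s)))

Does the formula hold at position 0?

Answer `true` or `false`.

s_0={}: X((G(r) & F(s)))=False (G(r) & F(s))=False G(r)=False r=False F(s)=True s=False
s_1={q,s}: X((G(r) & F(s)))=False (G(r) & F(s))=False G(r)=False r=False F(s)=True s=True
s_2={r}: X((G(r) & F(s)))=False (G(r) & F(s))=False G(r)=False r=True F(s)=True s=False
s_3={r,s}: X((G(r) & F(s)))=False (G(r) & F(s))=False G(r)=False r=True F(s)=True s=True
s_4={p,q,r}: X((G(r) & F(s)))=False (G(r) & F(s))=False G(r)=False r=True F(s)=True s=False
s_5={s}: X((G(r) & F(s)))=False (G(r) & F(s))=False G(r)=False r=False F(s)=True s=True
s_6={p,r}: X((G(r) & F(s)))=False (G(r) & F(s))=False G(r)=True r=True F(s)=False s=False

Answer: false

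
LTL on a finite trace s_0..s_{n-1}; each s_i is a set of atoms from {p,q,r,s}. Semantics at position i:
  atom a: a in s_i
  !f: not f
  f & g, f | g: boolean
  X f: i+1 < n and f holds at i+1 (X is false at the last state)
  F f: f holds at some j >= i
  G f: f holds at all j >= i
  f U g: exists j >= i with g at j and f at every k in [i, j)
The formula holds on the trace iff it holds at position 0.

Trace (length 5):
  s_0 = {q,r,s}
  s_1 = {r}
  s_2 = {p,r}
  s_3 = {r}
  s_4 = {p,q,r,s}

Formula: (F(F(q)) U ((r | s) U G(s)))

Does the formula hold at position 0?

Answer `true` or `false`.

Answer: true

Derivation:
s_0={q,r,s}: (F(F(q)) U ((r | s) U G(s)))=True F(F(q))=True F(q)=True q=True ((r | s) U G(s))=True (r | s)=True r=True s=True G(s)=False
s_1={r}: (F(F(q)) U ((r | s) U G(s)))=True F(F(q))=True F(q)=True q=False ((r | s) U G(s))=True (r | s)=True r=True s=False G(s)=False
s_2={p,r}: (F(F(q)) U ((r | s) U G(s)))=True F(F(q))=True F(q)=True q=False ((r | s) U G(s))=True (r | s)=True r=True s=False G(s)=False
s_3={r}: (F(F(q)) U ((r | s) U G(s)))=True F(F(q))=True F(q)=True q=False ((r | s) U G(s))=True (r | s)=True r=True s=False G(s)=False
s_4={p,q,r,s}: (F(F(q)) U ((r | s) U G(s)))=True F(F(q))=True F(q)=True q=True ((r | s) U G(s))=True (r | s)=True r=True s=True G(s)=True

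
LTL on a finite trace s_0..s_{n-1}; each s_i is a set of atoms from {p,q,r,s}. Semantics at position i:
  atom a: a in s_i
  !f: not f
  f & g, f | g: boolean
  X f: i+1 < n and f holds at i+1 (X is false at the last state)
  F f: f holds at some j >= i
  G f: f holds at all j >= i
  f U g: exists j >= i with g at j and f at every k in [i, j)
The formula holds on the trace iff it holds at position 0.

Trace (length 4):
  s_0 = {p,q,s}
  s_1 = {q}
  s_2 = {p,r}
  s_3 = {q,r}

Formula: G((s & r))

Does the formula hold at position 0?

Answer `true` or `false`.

s_0={p,q,s}: G((s & r))=False (s & r)=False s=True r=False
s_1={q}: G((s & r))=False (s & r)=False s=False r=False
s_2={p,r}: G((s & r))=False (s & r)=False s=False r=True
s_3={q,r}: G((s & r))=False (s & r)=False s=False r=True

Answer: false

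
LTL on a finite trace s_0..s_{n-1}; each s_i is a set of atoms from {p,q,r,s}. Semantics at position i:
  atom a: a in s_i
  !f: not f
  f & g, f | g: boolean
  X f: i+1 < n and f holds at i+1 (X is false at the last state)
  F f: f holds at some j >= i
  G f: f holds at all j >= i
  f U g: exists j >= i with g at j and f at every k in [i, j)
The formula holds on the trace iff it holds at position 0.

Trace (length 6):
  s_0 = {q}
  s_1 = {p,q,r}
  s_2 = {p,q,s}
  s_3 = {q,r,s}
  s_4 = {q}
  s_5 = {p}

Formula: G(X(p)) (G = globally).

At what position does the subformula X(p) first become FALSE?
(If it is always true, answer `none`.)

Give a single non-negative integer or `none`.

Answer: 2

Derivation:
s_0={q}: X(p)=True p=False
s_1={p,q,r}: X(p)=True p=True
s_2={p,q,s}: X(p)=False p=True
s_3={q,r,s}: X(p)=False p=False
s_4={q}: X(p)=True p=False
s_5={p}: X(p)=False p=True
G(X(p)) holds globally = False
First violation at position 2.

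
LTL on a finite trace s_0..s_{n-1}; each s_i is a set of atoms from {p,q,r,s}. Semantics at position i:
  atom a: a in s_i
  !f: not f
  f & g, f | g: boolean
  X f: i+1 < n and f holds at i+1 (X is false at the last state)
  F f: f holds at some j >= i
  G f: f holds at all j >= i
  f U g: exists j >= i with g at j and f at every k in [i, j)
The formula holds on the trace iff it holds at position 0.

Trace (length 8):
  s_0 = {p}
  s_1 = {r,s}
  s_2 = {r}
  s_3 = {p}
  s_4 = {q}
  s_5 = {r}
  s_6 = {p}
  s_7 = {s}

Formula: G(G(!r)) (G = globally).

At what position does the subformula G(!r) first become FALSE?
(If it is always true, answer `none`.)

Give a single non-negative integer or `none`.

Answer: 0

Derivation:
s_0={p}: G(!r)=False !r=True r=False
s_1={r,s}: G(!r)=False !r=False r=True
s_2={r}: G(!r)=False !r=False r=True
s_3={p}: G(!r)=False !r=True r=False
s_4={q}: G(!r)=False !r=True r=False
s_5={r}: G(!r)=False !r=False r=True
s_6={p}: G(!r)=True !r=True r=False
s_7={s}: G(!r)=True !r=True r=False
G(G(!r)) holds globally = False
First violation at position 0.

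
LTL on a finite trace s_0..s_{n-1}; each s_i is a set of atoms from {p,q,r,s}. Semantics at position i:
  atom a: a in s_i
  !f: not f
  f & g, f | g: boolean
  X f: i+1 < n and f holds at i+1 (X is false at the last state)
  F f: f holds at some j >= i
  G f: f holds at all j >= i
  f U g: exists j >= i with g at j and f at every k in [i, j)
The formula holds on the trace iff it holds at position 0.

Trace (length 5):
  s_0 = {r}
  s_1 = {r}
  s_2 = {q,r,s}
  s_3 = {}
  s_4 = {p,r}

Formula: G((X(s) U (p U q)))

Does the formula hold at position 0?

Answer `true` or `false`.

Answer: false

Derivation:
s_0={r}: G((X(s) U (p U q)))=False (X(s) U (p U q))=False X(s)=False s=False (p U q)=False p=False q=False
s_1={r}: G((X(s) U (p U q)))=False (X(s) U (p U q))=True X(s)=True s=False (p U q)=False p=False q=False
s_2={q,r,s}: G((X(s) U (p U q)))=False (X(s) U (p U q))=True X(s)=False s=True (p U q)=True p=False q=True
s_3={}: G((X(s) U (p U q)))=False (X(s) U (p U q))=False X(s)=False s=False (p U q)=False p=False q=False
s_4={p,r}: G((X(s) U (p U q)))=False (X(s) U (p U q))=False X(s)=False s=False (p U q)=False p=True q=False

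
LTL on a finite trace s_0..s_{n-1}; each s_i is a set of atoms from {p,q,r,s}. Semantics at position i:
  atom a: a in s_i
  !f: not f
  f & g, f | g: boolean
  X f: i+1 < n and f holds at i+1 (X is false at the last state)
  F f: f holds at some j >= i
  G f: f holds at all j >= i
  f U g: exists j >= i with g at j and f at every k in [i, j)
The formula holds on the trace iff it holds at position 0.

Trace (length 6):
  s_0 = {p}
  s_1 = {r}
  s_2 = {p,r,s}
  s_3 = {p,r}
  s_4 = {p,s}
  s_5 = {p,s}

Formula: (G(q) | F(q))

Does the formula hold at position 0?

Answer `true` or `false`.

s_0={p}: (G(q) | F(q))=False G(q)=False q=False F(q)=False
s_1={r}: (G(q) | F(q))=False G(q)=False q=False F(q)=False
s_2={p,r,s}: (G(q) | F(q))=False G(q)=False q=False F(q)=False
s_3={p,r}: (G(q) | F(q))=False G(q)=False q=False F(q)=False
s_4={p,s}: (G(q) | F(q))=False G(q)=False q=False F(q)=False
s_5={p,s}: (G(q) | F(q))=False G(q)=False q=False F(q)=False

Answer: false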